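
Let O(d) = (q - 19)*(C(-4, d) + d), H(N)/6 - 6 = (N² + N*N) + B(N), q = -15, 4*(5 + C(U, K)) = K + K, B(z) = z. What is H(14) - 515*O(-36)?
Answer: -1030618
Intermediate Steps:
C(U, K) = -5 + K/2 (C(U, K) = -5 + (K + K)/4 = -5 + (2*K)/4 = -5 + K/2)
H(N) = 36 + 6*N + 12*N² (H(N) = 36 + 6*((N² + N*N) + N) = 36 + 6*((N² + N²) + N) = 36 + 6*(2*N² + N) = 36 + 6*(N + 2*N²) = 36 + (6*N + 12*N²) = 36 + 6*N + 12*N²)
O(d) = 170 - 51*d (O(d) = (-15 - 19)*((-5 + d/2) + d) = -34*(-5 + 3*d/2) = 170 - 51*d)
H(14) - 515*O(-36) = (36 + 6*14 + 12*14²) - 515*(170 - 51*(-36)) = (36 + 84 + 12*196) - 515*(170 + 1836) = (36 + 84 + 2352) - 515*2006 = 2472 - 1033090 = -1030618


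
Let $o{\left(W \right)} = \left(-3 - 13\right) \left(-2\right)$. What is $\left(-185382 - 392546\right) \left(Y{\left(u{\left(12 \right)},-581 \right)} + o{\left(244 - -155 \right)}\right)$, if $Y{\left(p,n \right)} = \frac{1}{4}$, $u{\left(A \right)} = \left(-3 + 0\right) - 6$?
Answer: $-18638178$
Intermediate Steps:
$u{\left(A \right)} = -9$ ($u{\left(A \right)} = -3 - 6 = -9$)
$Y{\left(p,n \right)} = \frac{1}{4}$
$o{\left(W \right)} = 32$ ($o{\left(W \right)} = \left(-16\right) \left(-2\right) = 32$)
$\left(-185382 - 392546\right) \left(Y{\left(u{\left(12 \right)},-581 \right)} + o{\left(244 - -155 \right)}\right) = \left(-185382 - 392546\right) \left(\frac{1}{4} + 32\right) = \left(-577928\right) \frac{129}{4} = -18638178$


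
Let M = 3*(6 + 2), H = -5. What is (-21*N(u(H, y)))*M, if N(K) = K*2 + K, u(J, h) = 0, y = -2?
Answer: 0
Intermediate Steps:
M = 24 (M = 3*8 = 24)
N(K) = 3*K (N(K) = 2*K + K = 3*K)
(-21*N(u(H, y)))*M = -63*0*24 = -21*0*24 = 0*24 = 0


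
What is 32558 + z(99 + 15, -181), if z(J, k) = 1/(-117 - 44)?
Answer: 5241837/161 ≈ 32558.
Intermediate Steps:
z(J, k) = -1/161 (z(J, k) = 1/(-161) = -1/161)
32558 + z(99 + 15, -181) = 32558 - 1/161 = 5241837/161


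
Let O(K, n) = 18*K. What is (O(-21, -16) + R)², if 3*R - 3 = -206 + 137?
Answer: 160000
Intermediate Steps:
R = -22 (R = 1 + (-206 + 137)/3 = 1 + (⅓)*(-69) = 1 - 23 = -22)
(O(-21, -16) + R)² = (18*(-21) - 22)² = (-378 - 22)² = (-400)² = 160000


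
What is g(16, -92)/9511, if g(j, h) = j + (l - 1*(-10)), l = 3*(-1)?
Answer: 23/9511 ≈ 0.0024183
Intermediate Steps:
l = -3
g(j, h) = 7 + j (g(j, h) = j + (-3 - 1*(-10)) = j + (-3 + 10) = j + 7 = 7 + j)
g(16, -92)/9511 = (7 + 16)/9511 = 23*(1/9511) = 23/9511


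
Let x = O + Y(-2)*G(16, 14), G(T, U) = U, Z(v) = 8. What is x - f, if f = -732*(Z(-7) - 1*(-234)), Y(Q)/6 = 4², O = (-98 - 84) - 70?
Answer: 178236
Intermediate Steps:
O = -252 (O = -182 - 70 = -252)
Y(Q) = 96 (Y(Q) = 6*4² = 6*16 = 96)
f = -177144 (f = -732*(8 - 1*(-234)) = -732*(8 + 234) = -732*242 = -177144)
x = 1092 (x = -252 + 96*14 = -252 + 1344 = 1092)
x - f = 1092 - 1*(-177144) = 1092 + 177144 = 178236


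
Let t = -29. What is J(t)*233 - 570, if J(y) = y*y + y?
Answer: 188626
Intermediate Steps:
J(y) = y + y² (J(y) = y² + y = y + y²)
J(t)*233 - 570 = -29*(1 - 29)*233 - 570 = -29*(-28)*233 - 570 = 812*233 - 570 = 189196 - 570 = 188626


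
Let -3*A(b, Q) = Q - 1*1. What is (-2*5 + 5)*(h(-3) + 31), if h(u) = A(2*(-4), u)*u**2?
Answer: -215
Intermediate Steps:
A(b, Q) = 1/3 - Q/3 (A(b, Q) = -(Q - 1*1)/3 = -(Q - 1)/3 = -(-1 + Q)/3 = 1/3 - Q/3)
h(u) = u**2*(1/3 - u/3) (h(u) = (1/3 - u/3)*u**2 = u**2*(1/3 - u/3))
(-2*5 + 5)*(h(-3) + 31) = (-2*5 + 5)*((1/3)*(-3)**2*(1 - 1*(-3)) + 31) = (-10 + 5)*((1/3)*9*(1 + 3) + 31) = -5*((1/3)*9*4 + 31) = -5*(12 + 31) = -5*43 = -215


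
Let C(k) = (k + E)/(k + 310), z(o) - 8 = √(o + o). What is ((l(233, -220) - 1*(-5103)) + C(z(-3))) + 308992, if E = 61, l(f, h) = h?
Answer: 5290366783/16855 + 83*I*√6/33710 ≈ 3.1388e+5 + 0.0060311*I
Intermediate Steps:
z(o) = 8 + √2*√o (z(o) = 8 + √(o + o) = 8 + √(2*o) = 8 + √2*√o)
C(k) = (61 + k)/(310 + k) (C(k) = (k + 61)/(k + 310) = (61 + k)/(310 + k))
((l(233, -220) - 1*(-5103)) + C(z(-3))) + 308992 = ((-220 - 1*(-5103)) + (61 + (8 + √2*√(-3)))/(310 + (8 + √2*√(-3)))) + 308992 = ((-220 + 5103) + (61 + (8 + √2*(I*√3)))/(310 + (8 + √2*(I*√3)))) + 308992 = (4883 + (61 + (8 + I*√6))/(310 + (8 + I*√6))) + 308992 = (4883 + (69 + I*√6)/(318 + I*√6)) + 308992 = 313875 + (69 + I*√6)/(318 + I*√6)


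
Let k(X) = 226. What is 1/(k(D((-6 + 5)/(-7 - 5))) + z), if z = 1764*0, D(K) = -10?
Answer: 1/226 ≈ 0.0044248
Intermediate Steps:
z = 0
1/(k(D((-6 + 5)/(-7 - 5))) + z) = 1/(226 + 0) = 1/226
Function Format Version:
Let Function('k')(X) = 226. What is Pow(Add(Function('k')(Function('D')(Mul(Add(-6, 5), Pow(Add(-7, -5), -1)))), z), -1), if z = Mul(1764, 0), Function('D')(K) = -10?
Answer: Rational(1, 226) ≈ 0.0044248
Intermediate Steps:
z = 0
Pow(Add(Function('k')(Function('D')(Mul(Add(-6, 5), Pow(Add(-7, -5), -1)))), z), -1) = Pow(Add(226, 0), -1) = Pow(226, -1) = Rational(1, 226)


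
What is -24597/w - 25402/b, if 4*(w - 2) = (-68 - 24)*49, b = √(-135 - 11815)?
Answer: 2733/125 + 12701*I*√478/1195 ≈ 21.864 + 232.37*I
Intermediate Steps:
b = 5*I*√478 (b = √(-11950) = 5*I*√478 ≈ 109.32*I)
w = -1125 (w = 2 + ((-68 - 24)*49)/4 = 2 + (-92*49)/4 = 2 + (¼)*(-4508) = 2 - 1127 = -1125)
-24597/w - 25402/b = -24597/(-1125) - 25402*(-I*√478/2390) = -24597*(-1/1125) - (-12701)*I*√478/1195 = 2733/125 + 12701*I*√478/1195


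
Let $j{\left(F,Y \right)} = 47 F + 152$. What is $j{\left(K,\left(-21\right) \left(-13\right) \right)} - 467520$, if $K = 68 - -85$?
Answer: $-460177$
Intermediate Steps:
$K = 153$ ($K = 68 + 85 = 153$)
$j{\left(F,Y \right)} = 152 + 47 F$
$j{\left(K,\left(-21\right) \left(-13\right) \right)} - 467520 = \left(152 + 47 \cdot 153\right) - 467520 = \left(152 + 7191\right) - 467520 = 7343 - 467520 = -460177$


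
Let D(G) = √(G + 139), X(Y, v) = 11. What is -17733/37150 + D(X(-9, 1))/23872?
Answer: -17733/37150 + 5*√6/23872 ≈ -0.47682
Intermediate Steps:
D(G) = √(139 + G)
-17733/37150 + D(X(-9, 1))/23872 = -17733/37150 + √(139 + 11)/23872 = -17733*1/37150 + √150*(1/23872) = -17733/37150 + (5*√6)*(1/23872) = -17733/37150 + 5*√6/23872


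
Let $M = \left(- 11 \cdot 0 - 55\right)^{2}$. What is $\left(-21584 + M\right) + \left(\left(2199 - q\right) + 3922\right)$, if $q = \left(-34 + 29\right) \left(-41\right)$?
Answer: $-12643$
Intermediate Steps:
$q = 205$ ($q = \left(-5\right) \left(-41\right) = 205$)
$M = 3025$ ($M = \left(\left(-1\right) 0 - 55\right)^{2} = \left(0 - 55\right)^{2} = \left(-55\right)^{2} = 3025$)
$\left(-21584 + M\right) + \left(\left(2199 - q\right) + 3922\right) = \left(-21584 + 3025\right) + \left(\left(2199 - 205\right) + 3922\right) = -18559 + \left(\left(2199 - 205\right) + 3922\right) = -18559 + \left(1994 + 3922\right) = -18559 + 5916 = -12643$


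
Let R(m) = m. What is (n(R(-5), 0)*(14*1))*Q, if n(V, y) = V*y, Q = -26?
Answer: 0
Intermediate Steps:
(n(R(-5), 0)*(14*1))*Q = ((-5*0)*(14*1))*(-26) = (0*14)*(-26) = 0*(-26) = 0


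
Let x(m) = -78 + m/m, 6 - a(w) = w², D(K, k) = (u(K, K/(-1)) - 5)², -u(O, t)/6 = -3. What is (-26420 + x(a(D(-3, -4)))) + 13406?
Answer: -13091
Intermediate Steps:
u(O, t) = 18 (u(O, t) = -6*(-3) = 18)
D(K, k) = 169 (D(K, k) = (18 - 5)² = 13² = 169)
a(w) = 6 - w²
x(m) = -77 (x(m) = -78 + 1 = -77)
(-26420 + x(a(D(-3, -4)))) + 13406 = (-26420 - 77) + 13406 = -26497 + 13406 = -13091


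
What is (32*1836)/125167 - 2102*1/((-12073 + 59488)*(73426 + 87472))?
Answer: 224108745859403/477448186593945 ≈ 0.46939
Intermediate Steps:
(32*1836)/125167 - 2102*1/((-12073 + 59488)*(73426 + 87472)) = 58752*(1/125167) - 2102/(47415*160898) = 58752/125167 - 2102/7628978670 = 58752/125167 - 2102*1/7628978670 = 58752/125167 - 1051/3814489335 = 224108745859403/477448186593945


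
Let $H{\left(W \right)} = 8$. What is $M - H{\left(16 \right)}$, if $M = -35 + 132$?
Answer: $89$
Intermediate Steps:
$M = 97$
$M - H{\left(16 \right)} = 97 - 8 = 89$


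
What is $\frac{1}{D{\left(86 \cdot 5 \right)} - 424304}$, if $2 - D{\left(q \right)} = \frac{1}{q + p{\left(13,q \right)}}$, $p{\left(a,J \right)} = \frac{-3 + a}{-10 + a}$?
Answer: $- \frac{1300}{551592603} \approx -2.3568 \cdot 10^{-6}$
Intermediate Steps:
$p{\left(a,J \right)} = \frac{-3 + a}{-10 + a}$
$D{\left(q \right)} = 2 - \frac{1}{\frac{10}{3} + q}$ ($D{\left(q \right)} = 2 - \frac{1}{q + \frac{-3 + 13}{-10 + 13}} = 2 - \frac{1}{q + \frac{1}{3} \cdot 10} = 2 - \frac{1}{q + \frac{10}{3}} = 2 - \frac{1}{\frac{10}{3} + q}$)
$\frac{1}{D{\left(86 \cdot 5 \right)} - 424304} = \frac{1}{\frac{17 + 6 \cdot 86 \cdot 5}{10 + 3 \cdot 86 \cdot 5} - 424304} = \frac{1}{\frac{17 + 6 \cdot 430}{10 + 3 \cdot 430} - 424304} = \frac{1}{\frac{17 + 2580}{10 + 1290} - 424304} = \frac{1}{\frac{1}{1300} \cdot 2597 - 424304} = \frac{1}{\frac{2597}{1300} - 424304} = \frac{1}{- \frac{551592603}{1300}} = - \frac{1300}{551592603}$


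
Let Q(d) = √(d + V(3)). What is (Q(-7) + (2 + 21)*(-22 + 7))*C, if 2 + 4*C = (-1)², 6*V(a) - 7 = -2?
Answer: 345/4 - I*√222/24 ≈ 86.25 - 0.62082*I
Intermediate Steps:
V(a) = ⅚ (V(a) = 7/6 + (⅙)*(-2) = 7/6 - ⅓ = ⅚)
Q(d) = √(⅚ + d) (Q(d) = √(d + ⅚) = √(⅚ + d))
C = -¼ (C = -½ + (¼)*(-1)² = -½ + (¼)*1 = -½ + ¼ = -¼ ≈ -0.25000)
(Q(-7) + (2 + 21)*(-22 + 7))*C = (√(30 + 36*(-7))/6 + (2 + 21)*(-22 + 7))*(-¼) = (√(30 - 252)/6 + 23*(-15))*(-¼) = (√(-222)/6 - 345)*(-¼) = ((I*√222)/6 - 345)*(-¼) = (I*√222/6 - 345)*(-¼) = (-345 + I*√222/6)*(-¼) = 345/4 - I*√222/24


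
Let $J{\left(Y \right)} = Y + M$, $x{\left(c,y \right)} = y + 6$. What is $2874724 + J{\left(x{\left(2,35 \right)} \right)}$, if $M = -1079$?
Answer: $2873686$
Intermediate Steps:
$x{\left(c,y \right)} = 6 + y$
$J{\left(Y \right)} = -1079 + Y$ ($J{\left(Y \right)} = Y - 1079 = -1079 + Y$)
$2874724 + J{\left(x{\left(2,35 \right)} \right)} = 2874724 + \left(-1079 + \left(6 + 35\right)\right) = 2874724 + \left(-1079 + 41\right) = 2874724 - 1038 = 2873686$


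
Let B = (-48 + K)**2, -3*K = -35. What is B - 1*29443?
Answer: -253106/9 ≈ -28123.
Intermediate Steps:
K = 35/3 (K = -1/3*(-35) = 35/3 ≈ 11.667)
B = 11881/9 (B = (-48 + 35/3)**2 = (-109/3)**2 = 11881/9 ≈ 1320.1)
B - 1*29443 = 11881/9 - 1*29443 = 11881/9 - 29443 = -253106/9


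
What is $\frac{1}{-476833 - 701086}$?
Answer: $- \frac{1}{1177919} \approx -8.4896 \cdot 10^{-7}$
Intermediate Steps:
$\frac{1}{-476833 - 701086} = \frac{1}{-1177919} = - \frac{1}{1177919}$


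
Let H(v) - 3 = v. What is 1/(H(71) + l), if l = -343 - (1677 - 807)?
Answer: -1/1139 ≈ -0.00087796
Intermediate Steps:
H(v) = 3 + v
l = -1213 (l = -343 - 1*870 = -343 - 870 = -1213)
1/(H(71) + l) = 1/((3 + 71) - 1213) = 1/(74 - 1213) = 1/(-1139) = -1/1139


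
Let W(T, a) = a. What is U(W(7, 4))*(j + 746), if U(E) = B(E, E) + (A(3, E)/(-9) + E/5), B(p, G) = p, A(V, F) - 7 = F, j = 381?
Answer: 181447/45 ≈ 4032.2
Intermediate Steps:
A(V, F) = 7 + F
U(E) = -7/9 + 49*E/45 (U(E) = E + ((7 + E)/(-9) + E/5) = E + ((7 + E)*(-⅑) + E*(⅕)) = E + ((-7/9 - E/9) + E/5) = E + (-7/9 + 4*E/45) = -7/9 + 49*E/45)
U(W(7, 4))*(j + 746) = (-7/9 + (49/45)*4)*(381 + 746) = (-7/9 + 196/45)*1127 = (161/45)*1127 = 181447/45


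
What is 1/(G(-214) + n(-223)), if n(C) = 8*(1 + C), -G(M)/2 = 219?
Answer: -1/2214 ≈ -0.00045167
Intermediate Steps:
G(M) = -438 (G(M) = -2*219 = -438)
n(C) = 8 + 8*C
1/(G(-214) + n(-223)) = 1/(-438 + (8 + 8*(-223))) = 1/(-438 + (8 - 1784)) = 1/(-438 - 1776) = 1/(-2214) = -1/2214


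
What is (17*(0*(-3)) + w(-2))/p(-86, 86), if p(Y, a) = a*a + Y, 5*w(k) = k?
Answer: -1/18275 ≈ -5.4720e-5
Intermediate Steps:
w(k) = k/5
p(Y, a) = Y + a**2 (p(Y, a) = a**2 + Y = Y + a**2)
(17*(0*(-3)) + w(-2))/p(-86, 86) = (17*(0*(-3)) + (1/5)*(-2))/(-86 + 86**2) = (17*0 - 2/5)/(-86 + 7396) = (0 - 2/5)/7310 = -2/5*1/7310 = -1/18275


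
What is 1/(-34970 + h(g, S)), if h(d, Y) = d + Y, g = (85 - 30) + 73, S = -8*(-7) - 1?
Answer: -1/34787 ≈ -2.8746e-5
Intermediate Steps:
S = 55 (S = 56 - 1 = 55)
g = 128 (g = 55 + 73 = 128)
h(d, Y) = Y + d
1/(-34970 + h(g, S)) = 1/(-34970 + (55 + 128)) = 1/(-34970 + 183) = 1/(-34787) = -1/34787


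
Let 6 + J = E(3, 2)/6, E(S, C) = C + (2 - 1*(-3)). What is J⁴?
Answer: 707281/1296 ≈ 545.74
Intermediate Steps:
E(S, C) = 5 + C (E(S, C) = C + (2 + 3) = C + 5 = 5 + C)
J = -29/6 (J = -6 + (5 + 2)/6 = -6 + 7*(⅙) = -6 + 7/6 = -29/6 ≈ -4.8333)
J⁴ = (-29/6)⁴ = 707281/1296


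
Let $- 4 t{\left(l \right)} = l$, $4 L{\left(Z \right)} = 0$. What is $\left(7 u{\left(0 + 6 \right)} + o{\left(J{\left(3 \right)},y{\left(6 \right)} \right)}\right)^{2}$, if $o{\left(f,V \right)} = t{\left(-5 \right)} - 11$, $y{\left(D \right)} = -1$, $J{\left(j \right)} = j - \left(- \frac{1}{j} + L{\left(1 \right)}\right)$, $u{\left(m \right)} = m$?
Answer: $\frac{16641}{16} \approx 1040.1$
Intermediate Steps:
$L{\left(Z \right)} = 0$ ($L{\left(Z \right)} = \frac{1}{4} \cdot 0 = 0$)
$t{\left(l \right)} = - \frac{l}{4}$
$J{\left(j \right)} = j + \frac{1}{j}$ ($J{\left(j \right)} = j + \left(\frac{1}{j} - 0\right) = j + \left(\frac{1}{j} + 0\right) = j + \frac{1}{j}$)
$o{\left(f,V \right)} = - \frac{39}{4}$ ($o{\left(f,V \right)} = \left(- \frac{1}{4}\right) \left(-5\right) - 11 = \frac{5}{4} - 11 = - \frac{39}{4}$)
$\left(7 u{\left(0 + 6 \right)} + o{\left(J{\left(3 \right)},y{\left(6 \right)} \right)}\right)^{2} = \left(7 \left(0 + 6\right) - \frac{39}{4}\right)^{2} = \left(7 \cdot 6 - \frac{39}{4}\right)^{2} = \left(42 - \frac{39}{4}\right)^{2} = \left(\frac{129}{4}\right)^{2} = \frac{16641}{16}$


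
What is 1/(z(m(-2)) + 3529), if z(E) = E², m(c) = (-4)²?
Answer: 1/3785 ≈ 0.00026420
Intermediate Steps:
m(c) = 16
1/(z(m(-2)) + 3529) = 1/(16² + 3529) = 1/(256 + 3529) = 1/3785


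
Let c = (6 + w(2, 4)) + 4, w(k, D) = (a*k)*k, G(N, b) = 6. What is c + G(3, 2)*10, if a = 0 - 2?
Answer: 62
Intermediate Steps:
a = -2
w(k, D) = -2*k**2 (w(k, D) = (-2*k)*k = -2*k**2)
c = 2 (c = (6 - 2*2**2) + 4 = (6 - 2*4) + 4 = (6 - 8) + 4 = -2 + 4 = 2)
c + G(3, 2)*10 = 2 + 6*10 = 2 + 60 = 62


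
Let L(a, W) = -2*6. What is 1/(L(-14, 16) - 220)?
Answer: -1/232 ≈ -0.0043103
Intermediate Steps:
L(a, W) = -12
1/(L(-14, 16) - 220) = 1/(-12 - 220) = 1/(-232) = -1/232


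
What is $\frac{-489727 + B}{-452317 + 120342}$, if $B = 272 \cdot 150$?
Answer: $\frac{448927}{331975} \approx 1.3523$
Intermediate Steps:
$B = 40800$
$\frac{-489727 + B}{-452317 + 120342} = \frac{-489727 + 40800}{-452317 + 120342} = - \frac{448927}{-331975} = \left(-448927\right) \left(- \frac{1}{331975}\right) = \frac{448927}{331975}$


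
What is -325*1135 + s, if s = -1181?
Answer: -370056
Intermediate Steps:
-325*1135 + s = -325*1135 - 1181 = -368875 - 1181 = -370056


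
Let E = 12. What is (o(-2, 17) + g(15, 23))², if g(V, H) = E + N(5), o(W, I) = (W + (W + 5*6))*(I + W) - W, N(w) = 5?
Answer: 167281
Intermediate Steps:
o(W, I) = -W + (30 + 2*W)*(I + W) (o(W, I) = (W + (W + 30))*(I + W) - W = (W + (30 + W))*(I + W) - W = (30 + 2*W)*(I + W) - W = -W + (30 + 2*W)*(I + W))
g(V, H) = 17 (g(V, H) = 12 + 5 = 17)
(o(-2, 17) + g(15, 23))² = ((2*(-2)² + 29*(-2) + 30*17 + 2*17*(-2)) + 17)² = ((2*4 - 58 + 510 - 68) + 17)² = ((8 - 58 + 510 - 68) + 17)² = (392 + 17)² = 409² = 167281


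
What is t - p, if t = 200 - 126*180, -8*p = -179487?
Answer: -359327/8 ≈ -44916.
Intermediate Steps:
p = 179487/8 (p = -1/8*(-179487) = 179487/8 ≈ 22436.)
t = -22480 (t = 200 - 22680 = -22480)
t - p = -22480 - 1*179487/8 = -22480 - 179487/8 = -359327/8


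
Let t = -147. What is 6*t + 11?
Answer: -871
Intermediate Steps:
6*t + 11 = 6*(-147) + 11 = -882 + 11 = -871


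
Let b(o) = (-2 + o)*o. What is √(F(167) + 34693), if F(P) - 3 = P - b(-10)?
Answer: √34743 ≈ 186.39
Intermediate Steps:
b(o) = o*(-2 + o)
F(P) = -117 + P (F(P) = 3 + (P - (-10)*(-2 - 10)) = 3 + (P - (-10)*(-12)) = 3 + (P - 1*120) = 3 + (P - 120) = 3 + (-120 + P) = -117 + P)
√(F(167) + 34693) = √((-117 + 167) + 34693) = √(50 + 34693) = √34743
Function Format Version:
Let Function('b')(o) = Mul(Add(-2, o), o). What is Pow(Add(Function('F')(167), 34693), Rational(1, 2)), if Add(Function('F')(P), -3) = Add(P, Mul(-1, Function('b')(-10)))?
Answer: Pow(34743, Rational(1, 2)) ≈ 186.39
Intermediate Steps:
Function('b')(o) = Mul(o, Add(-2, o))
Function('F')(P) = Add(-117, P) (Function('F')(P) = Add(3, Add(P, Mul(-1, Mul(-10, Add(-2, -10))))) = Add(3, Add(P, Mul(-1, Mul(-10, -12)))) = Add(3, Add(P, Mul(-1, 120))) = Add(3, Add(P, -120)) = Add(3, Add(-120, P)) = Add(-117, P))
Pow(Add(Function('F')(167), 34693), Rational(1, 2)) = Pow(Add(Add(-117, 167), 34693), Rational(1, 2)) = Pow(Add(50, 34693), Rational(1, 2)) = Pow(34743, Rational(1, 2))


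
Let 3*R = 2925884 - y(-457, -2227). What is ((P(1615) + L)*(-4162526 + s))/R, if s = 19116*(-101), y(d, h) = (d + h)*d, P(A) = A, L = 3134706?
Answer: -9555181421341/283216 ≈ -3.3738e+7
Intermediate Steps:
y(d, h) = d*(d + h)
s = -1930716
R = 566432 (R = (2925884 - (-457)*(-457 - 2227))/3 = (2925884 - (-457)*(-2684))/3 = (2925884 - 1*1226588)/3 = (2925884 - 1226588)/3 = (⅓)*1699296 = 566432)
((P(1615) + L)*(-4162526 + s))/R = ((1615 + 3134706)*(-4162526 - 1930716))/566432 = (3136321*(-6093242))*(1/566432) = -19110362842682*1/566432 = -9555181421341/283216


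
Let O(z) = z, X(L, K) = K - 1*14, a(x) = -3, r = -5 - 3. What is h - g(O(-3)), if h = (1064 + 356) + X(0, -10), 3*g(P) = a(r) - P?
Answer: 1396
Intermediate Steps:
r = -8
X(L, K) = -14 + K (X(L, K) = K - 14 = -14 + K)
g(P) = -1 - P/3 (g(P) = (-3 - P)/3 = -1 - P/3)
h = 1396 (h = (1064 + 356) + (-14 - 10) = 1420 - 24 = 1396)
h - g(O(-3)) = 1396 - (-1 - ⅓*(-3)) = 1396 - (-1 + 1) = 1396 - 1*0 = 1396 + 0 = 1396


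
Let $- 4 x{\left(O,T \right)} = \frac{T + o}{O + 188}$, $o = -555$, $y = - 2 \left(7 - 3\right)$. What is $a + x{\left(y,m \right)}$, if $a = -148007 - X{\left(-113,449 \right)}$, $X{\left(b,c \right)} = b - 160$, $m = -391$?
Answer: $- \frac{53183767}{360} \approx -1.4773 \cdot 10^{5}$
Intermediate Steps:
$X{\left(b,c \right)} = -160 + b$
$y = -8$ ($y = \left(-2\right) 4 = -8$)
$a = -147734$ ($a = -148007 - \left(-160 - 113\right) = -148007 - -273 = -148007 + 273 = -147734$)
$x{\left(O,T \right)} = - \frac{-555 + T}{4 \left(188 + O\right)}$ ($x{\left(O,T \right)} = - \frac{\left(T - 555\right) \frac{1}{O + 188}}{4} = - \frac{\left(-555 + T\right) \frac{1}{188 + O}}{4} = - \frac{\frac{1}{188 + O} \left(-555 + T\right)}{4} = - \frac{-555 + T}{4 \left(188 + O\right)}$)
$a + x{\left(y,m \right)} = -147734 + \frac{555 - -391}{4 \left(188 - 8\right)} = -147734 + \frac{555 + 391}{4 \cdot 180} = -147734 + \frac{1}{4} \cdot \frac{1}{180} \cdot 946 = -147734 + \frac{473}{360} = - \frac{53183767}{360}$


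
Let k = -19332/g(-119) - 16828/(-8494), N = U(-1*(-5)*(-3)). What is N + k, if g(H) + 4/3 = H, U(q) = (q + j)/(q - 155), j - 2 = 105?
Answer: 21123923928/130319195 ≈ 162.09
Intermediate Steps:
j = 107 (j = 2 + 105 = 107)
U(q) = (107 + q)/(-155 + q) (U(q) = (q + 107)/(q - 155) = (107 + q)/(-155 + q))
N = -46/85 (N = (107 - 1*(-5)*(-3))/(-155 - 1*(-5)*(-3)) = (107 + 5*(-3))/(-155 + 5*(-3)) = (107 - 15)/(-155 - 15) = 92/(-170) = -1/170*92 = -46/85 ≈ -0.54118)
g(H) = -4/3 + H
k = 249346466/1533167 (k = -19332/(-4/3 - 119) - 16828/(-8494) = -19332/(-361/3) - 16828*(-1/8494) = -19332*(-3/361) + 8414/4247 = 57996/361 + 8414/4247 = 249346466/1533167 ≈ 162.63)
N + k = -46/85 + 249346466/1533167 = 21123923928/130319195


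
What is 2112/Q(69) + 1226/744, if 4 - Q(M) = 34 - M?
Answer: 269857/4836 ≈ 55.802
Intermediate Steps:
Q(M) = -30 + M (Q(M) = 4 - (34 - M) = 4 + (-34 + M) = -30 + M)
2112/Q(69) + 1226/744 = 2112/(-30 + 69) + 1226/744 = 2112/39 + 1226*(1/744) = 2112*(1/39) + 613/372 = 704/13 + 613/372 = 269857/4836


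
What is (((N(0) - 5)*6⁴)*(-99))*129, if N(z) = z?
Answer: 82756080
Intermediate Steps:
(((N(0) - 5)*6⁴)*(-99))*129 = (((0 - 5)*6⁴)*(-99))*129 = (-5*1296*(-99))*129 = -6480*(-99)*129 = 641520*129 = 82756080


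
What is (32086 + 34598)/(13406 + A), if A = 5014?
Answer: 5557/1535 ≈ 3.6202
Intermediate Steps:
(32086 + 34598)/(13406 + A) = (32086 + 34598)/(13406 + 5014) = 66684/18420 = 66684*(1/18420) = 5557/1535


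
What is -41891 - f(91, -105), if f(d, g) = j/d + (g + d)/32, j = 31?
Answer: -60993155/1456 ≈ -41891.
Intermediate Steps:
f(d, g) = 31/d + d/32 + g/32 (f(d, g) = 31/d + (g + d)/32 = 31/d + (d + g)*(1/32) = 31/d + (d/32 + g/32) = 31/d + d/32 + g/32)
-41891 - f(91, -105) = -41891 - (992 + 91*(91 - 105))/(32*91) = -41891 - (992 + 91*(-14))/(32*91) = -41891 - (992 - 1274)/(32*91) = -41891 - (-282)/(32*91) = -41891 - 1*(-141/1456) = -41891 + 141/1456 = -60993155/1456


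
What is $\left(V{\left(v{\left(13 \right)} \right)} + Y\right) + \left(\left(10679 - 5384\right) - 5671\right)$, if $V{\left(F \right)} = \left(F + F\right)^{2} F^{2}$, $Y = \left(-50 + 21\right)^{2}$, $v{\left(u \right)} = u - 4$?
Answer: $26709$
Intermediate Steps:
$v{\left(u \right)} = -4 + u$
$Y = 841$ ($Y = \left(-29\right)^{2} = 841$)
$V{\left(F \right)} = 4 F^{4}$ ($V{\left(F \right)} = \left(2 F\right)^{2} F^{2} = 4 F^{2} F^{2} = 4 F^{4}$)
$\left(V{\left(v{\left(13 \right)} \right)} + Y\right) + \left(\left(10679 - 5384\right) - 5671\right) = \left(4 \left(-4 + 13\right)^{4} + 841\right) + \left(\left(10679 - 5384\right) - 5671\right) = \left(4 \cdot 9^{4} + 841\right) + \left(5295 - 5671\right) = \left(4 \cdot 6561 + 841\right) - 376 = \left(26244 + 841\right) - 376 = 27085 - 376 = 26709$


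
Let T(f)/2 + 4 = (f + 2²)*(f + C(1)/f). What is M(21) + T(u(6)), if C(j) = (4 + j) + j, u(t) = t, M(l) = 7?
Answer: 139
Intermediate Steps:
C(j) = 4 + 2*j
T(f) = -8 + 2*(4 + f)*(f + 6/f) (T(f) = -8 + 2*((f + 2²)*(f + (4 + 2*1)/f)) = -8 + 2*((f + 4)*(f + (4 + 2)/f)) = -8 + 2*((4 + f)*(f + 6/f)) = -8 + 2*(4 + f)*(f + 6/f))
M(21) + T(u(6)) = 7 + (4 + 2*6² + 8*6 + 48/6) = 7 + (4 + 2*36 + 48 + 48*(⅙)) = 7 + (4 + 72 + 48 + 8) = 7 + 132 = 139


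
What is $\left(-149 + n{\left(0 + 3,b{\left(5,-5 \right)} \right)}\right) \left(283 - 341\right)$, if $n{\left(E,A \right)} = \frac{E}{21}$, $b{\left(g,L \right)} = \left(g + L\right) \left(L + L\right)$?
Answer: $\frac{60436}{7} \approx 8633.7$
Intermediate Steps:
$b{\left(g,L \right)} = 2 L \left(L + g\right)$ ($b{\left(g,L \right)} = \left(L + g\right) 2 L = 2 L \left(L + g\right)$)
$n{\left(E,A \right)} = \frac{E}{21}$ ($n{\left(E,A \right)} = E \frac{1}{21} = \frac{E}{21}$)
$\left(-149 + n{\left(0 + 3,b{\left(5,-5 \right)} \right)}\right) \left(283 - 341\right) = \left(-149 + \frac{0 + 3}{21}\right) \left(283 - 341\right) = \left(-149 + \frac{1}{21} \cdot 3\right) \left(-58\right) = \left(-149 + \frac{1}{7}\right) \left(-58\right) = \left(- \frac{1042}{7}\right) \left(-58\right) = \frac{60436}{7}$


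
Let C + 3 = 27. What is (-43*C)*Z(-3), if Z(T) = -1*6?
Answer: 6192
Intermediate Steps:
C = 24 (C = -3 + 27 = 24)
Z(T) = -6
(-43*C)*Z(-3) = -43*24*(-6) = -1032*(-6) = 6192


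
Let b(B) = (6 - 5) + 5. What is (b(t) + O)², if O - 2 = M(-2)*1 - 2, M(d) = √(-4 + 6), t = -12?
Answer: (6 + √2)² ≈ 54.971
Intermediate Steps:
M(d) = √2
b(B) = 6 (b(B) = 1 + 5 = 6)
O = √2 (O = 2 + (√2*1 - 2) = 2 + (√2 - 2) = 2 + (-2 + √2) = √2 ≈ 1.4142)
(b(t) + O)² = (6 + √2)²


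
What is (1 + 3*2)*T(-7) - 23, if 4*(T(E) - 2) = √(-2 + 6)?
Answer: -11/2 ≈ -5.5000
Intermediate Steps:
T(E) = 5/2 (T(E) = 2 + √(-2 + 6)/4 = 2 + √4/4 = 2 + (¼)*2 = 2 + ½ = 5/2)
(1 + 3*2)*T(-7) - 23 = (1 + 3*2)*(5/2) - 23 = (1 + 6)*(5/2) - 23 = 7*(5/2) - 23 = 35/2 - 23 = -11/2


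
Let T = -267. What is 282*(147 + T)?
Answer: -33840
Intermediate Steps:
282*(147 + T) = 282*(147 - 267) = 282*(-120) = -33840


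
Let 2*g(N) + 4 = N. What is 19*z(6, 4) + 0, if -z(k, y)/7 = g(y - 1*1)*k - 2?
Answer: 665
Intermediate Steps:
g(N) = -2 + N/2
z(k, y) = 14 - 7*k*(-5/2 + y/2) (z(k, y) = -7*((-2 + (y - 1*1)/2)*k - 2) = -7*((-2 + (y - 1)/2)*k - 2) = -7*((-2 + (-1 + y)/2)*k - 2) = -7*((-2 + (-½ + y/2))*k - 2) = -7*((-5/2 + y/2)*k - 2) = -7*(k*(-5/2 + y/2) - 2) = -7*(-2 + k*(-5/2 + y/2)) = 14 - 7*k*(-5/2 + y/2))
19*z(6, 4) + 0 = 19*(14 - 7/2*6*(-5 + 4)) + 0 = 19*(14 - 7/2*6*(-1)) + 0 = 19*(14 + 21) + 0 = 19*35 + 0 = 665 + 0 = 665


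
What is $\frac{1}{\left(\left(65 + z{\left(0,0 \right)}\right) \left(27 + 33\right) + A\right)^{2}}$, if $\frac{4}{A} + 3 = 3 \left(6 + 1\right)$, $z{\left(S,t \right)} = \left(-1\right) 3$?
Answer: $\frac{81}{1121044324} \approx 7.2254 \cdot 10^{-8}$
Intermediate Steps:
$z{\left(S,t \right)} = -3$
$A = \frac{2}{9}$ ($A = \frac{4}{-3 + 3 \left(6 + 1\right)} = \frac{4}{-3 + 3 \cdot 7} = \frac{4}{-3 + 21} = \frac{4}{18} = 4 \cdot \frac{1}{18} = \frac{2}{9} \approx 0.22222$)
$\frac{1}{\left(\left(65 + z{\left(0,0 \right)}\right) \left(27 + 33\right) + A\right)^{2}} = \frac{1}{\left(\left(65 - 3\right) \left(27 + 33\right) + \frac{2}{9}\right)^{2}} = \frac{1}{\left(62 \cdot 60 + \frac{2}{9}\right)^{2}} = \frac{1}{\left(3720 + \frac{2}{9}\right)^{2}} = \frac{1}{\left(\frac{33482}{9}\right)^{2}} = \frac{1}{\frac{1121044324}{81}} = \frac{81}{1121044324}$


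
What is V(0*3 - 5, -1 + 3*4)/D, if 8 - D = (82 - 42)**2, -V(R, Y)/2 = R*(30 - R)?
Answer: -175/796 ≈ -0.21985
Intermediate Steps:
V(R, Y) = -2*R*(30 - R)
D = -1592 (D = 8 - (82 - 42)**2 = 8 - 1*40**2 = 8 - 1*1600 = 8 - 1600 = -1592)
V(0*3 - 5, -1 + 3*4)/D = (2*(0*3 - 5)*(-30 + (0*3 - 5)))/(-1592) = (2*(0 - 5)*(-30 + (0 - 5)))*(-1/1592) = (2*(-5)*(-30 - 5))*(-1/1592) = (2*(-5)*(-35))*(-1/1592) = 350*(-1/1592) = -175/796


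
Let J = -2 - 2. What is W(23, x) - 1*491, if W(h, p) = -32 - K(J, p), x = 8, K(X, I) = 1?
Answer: -524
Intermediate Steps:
J = -4
W(h, p) = -33 (W(h, p) = -32 - 1*1 = -32 - 1 = -33)
W(23, x) - 1*491 = -33 - 1*491 = -33 - 491 = -524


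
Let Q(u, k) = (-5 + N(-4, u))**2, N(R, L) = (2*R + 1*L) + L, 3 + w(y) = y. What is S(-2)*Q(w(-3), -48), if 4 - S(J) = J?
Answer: 3750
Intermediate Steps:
w(y) = -3 + y
N(R, L) = 2*L + 2*R (N(R, L) = (2*R + L) + L = (L + 2*R) + L = 2*L + 2*R)
Q(u, k) = (-13 + 2*u)**2 (Q(u, k) = (-5 + (2*u + 2*(-4)))**2 = (-5 + (2*u - 8))**2 = (-5 + (-8 + 2*u))**2 = (-13 + 2*u)**2)
S(J) = 4 - J
S(-2)*Q(w(-3), -48) = (4 - 1*(-2))*(-13 + 2*(-3 - 3))**2 = (4 + 2)*(-13 + 2*(-6))**2 = 6*(-13 - 12)**2 = 6*(-25)**2 = 6*625 = 3750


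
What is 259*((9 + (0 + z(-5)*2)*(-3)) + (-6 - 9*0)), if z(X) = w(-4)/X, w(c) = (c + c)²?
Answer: 103341/5 ≈ 20668.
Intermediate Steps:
w(c) = 4*c² (w(c) = (2*c)² = 4*c²)
z(X) = 64/X (z(X) = (4*(-4)²)/X = (4*16)/X = 64/X)
259*((9 + (0 + z(-5)*2)*(-3)) + (-6 - 9*0)) = 259*((9 + (0 + (64/(-5))*2)*(-3)) + (-6 - 9*0)) = 259*((9 + (0 + (64*(-⅕))*2)*(-3)) + (-6 + 0)) = 259*((9 + (0 - 64/5*2)*(-3)) - 6) = 259*((9 + (0 - 128/5)*(-3)) - 6) = 259*((9 - 128/5*(-3)) - 6) = 259*((9 + 384/5) - 6) = 259*(429/5 - 6) = 259*(399/5) = 103341/5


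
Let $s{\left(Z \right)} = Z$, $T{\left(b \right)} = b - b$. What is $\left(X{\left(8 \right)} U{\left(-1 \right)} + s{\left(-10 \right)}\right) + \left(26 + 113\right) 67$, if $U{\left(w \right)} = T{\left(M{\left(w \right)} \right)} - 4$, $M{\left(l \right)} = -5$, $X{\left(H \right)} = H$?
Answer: $9271$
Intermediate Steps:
$T{\left(b \right)} = 0$
$U{\left(w \right)} = -4$ ($U{\left(w \right)} = 0 - 4 = -4$)
$\left(X{\left(8 \right)} U{\left(-1 \right)} + s{\left(-10 \right)}\right) + \left(26 + 113\right) 67 = \left(8 \left(-4\right) - 10\right) + \left(26 + 113\right) 67 = \left(-32 - 10\right) + 139 \cdot 67 = -42 + 9313 = 9271$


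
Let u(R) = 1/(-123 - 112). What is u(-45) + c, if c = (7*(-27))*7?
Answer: -310906/235 ≈ -1323.0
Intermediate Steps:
u(R) = -1/235 (u(R) = 1/(-235) = -1/235)
c = -1323 (c = -189*7 = -1323)
u(-45) + c = -1/235 - 1323 = -310906/235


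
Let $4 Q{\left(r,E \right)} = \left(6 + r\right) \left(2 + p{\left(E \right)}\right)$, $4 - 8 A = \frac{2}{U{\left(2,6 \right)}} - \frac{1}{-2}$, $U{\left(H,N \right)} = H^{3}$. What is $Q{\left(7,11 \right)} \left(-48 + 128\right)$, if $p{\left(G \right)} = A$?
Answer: $\frac{5005}{8} \approx 625.63$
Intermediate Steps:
$A = \frac{13}{32}$ ($A = \frac{1}{2} - \frac{\frac{2}{2^{3}} - \frac{1}{-2}}{8} = \frac{1}{2} - \frac{\frac{2}{8} - - \frac{1}{2}}{8} = \frac{1}{2} - \frac{2 \cdot \frac{1}{8} + \frac{1}{2}}{8} = \frac{1}{2} - \frac{\frac{1}{4} + \frac{1}{2}}{8} = \frac{1}{2} - \frac{3}{32} = \frac{13}{32} \approx 0.40625$)
$p{\left(G \right)} = \frac{13}{32}$
$Q{\left(r,E \right)} = \frac{231}{64} + \frac{77 r}{128}$ ($Q{\left(r,E \right)} = \frac{\left(6 + r\right) \left(2 + \frac{13}{32}\right)}{4} = \frac{\left(6 + r\right) \frac{77}{32}}{4} = \frac{\frac{231}{16} + \frac{77 r}{32}}{4} = \frac{231}{64} + \frac{77 r}{128}$)
$Q{\left(7,11 \right)} \left(-48 + 128\right) = \left(\frac{231}{64} + \frac{77}{128} \cdot 7\right) \left(-48 + 128\right) = \left(\frac{231}{64} + \frac{539}{128}\right) 80 = \frac{1001}{128} \cdot 80 = \frac{5005}{8}$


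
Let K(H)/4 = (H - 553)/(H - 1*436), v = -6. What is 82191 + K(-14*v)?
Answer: 7233277/88 ≈ 82196.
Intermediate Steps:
K(H) = 4*(-553 + H)/(-436 + H) (K(H) = 4*((H - 553)/(H - 1*436)) = 4*((-553 + H)/(H - 436)) = 4*((-553 + H)/(-436 + H)) = 4*(-553 + H)/(-436 + H))
82191 + K(-14*v) = 82191 + 4*(-553 - 14*(-6))/(-436 - 14*(-6)) = 82191 + 4*(-553 + 84)/(-436 + 84) = 82191 + 4*(-469)/(-352) = 82191 + 4*(-1/352)*(-469) = 82191 + 469/88 = 7233277/88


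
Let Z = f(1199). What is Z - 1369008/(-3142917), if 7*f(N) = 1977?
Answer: 691458885/2444491 ≈ 282.86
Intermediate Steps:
f(N) = 1977/7 (f(N) = (1/7)*1977 = 1977/7)
Z = 1977/7 ≈ 282.43
Z - 1369008/(-3142917) = 1977/7 - 1369008/(-3142917) = 1977/7 - 1369008*(-1/3142917) = 1977/7 + 152112/349213 = 691458885/2444491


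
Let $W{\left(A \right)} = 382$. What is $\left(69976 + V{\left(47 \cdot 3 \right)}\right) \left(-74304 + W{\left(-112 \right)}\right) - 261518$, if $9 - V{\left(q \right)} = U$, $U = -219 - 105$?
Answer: $-5197643416$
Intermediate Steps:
$U = -324$ ($U = -219 - 105 = -324$)
$V{\left(q \right)} = 333$ ($V{\left(q \right)} = 9 - -324 = 9 + 324 = 333$)
$\left(69976 + V{\left(47 \cdot 3 \right)}\right) \left(-74304 + W{\left(-112 \right)}\right) - 261518 = \left(69976 + 333\right) \left(-74304 + 382\right) - 261518 = 70309 \left(-73922\right) - 261518 = -5197381898 - 261518 = -5197643416$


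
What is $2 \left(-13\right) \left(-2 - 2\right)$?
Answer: $104$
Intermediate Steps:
$2 \left(-13\right) \left(-2 - 2\right) = \left(-26\right) \left(-4\right) = 104$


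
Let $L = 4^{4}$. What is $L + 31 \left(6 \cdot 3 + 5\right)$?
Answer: $969$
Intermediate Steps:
$L = 256$
$L + 31 \left(6 \cdot 3 + 5\right) = 256 + 31 \left(6 \cdot 3 + 5\right) = 256 + 31 \left(18 + 5\right) = 256 + 31 \cdot 23 = 256 + 713 = 969$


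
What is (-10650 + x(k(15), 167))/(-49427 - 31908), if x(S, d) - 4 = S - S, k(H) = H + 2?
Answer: 10646/81335 ≈ 0.13089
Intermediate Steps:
k(H) = 2 + H
x(S, d) = 4 (x(S, d) = 4 + (S - S) = 4 + 0 = 4)
(-10650 + x(k(15), 167))/(-49427 - 31908) = (-10650 + 4)/(-49427 - 31908) = -10646/(-81335) = -10646*(-1/81335) = 10646/81335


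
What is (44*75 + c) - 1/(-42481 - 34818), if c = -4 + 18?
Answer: 256168887/77299 ≈ 3314.0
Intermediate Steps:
c = 14
(44*75 + c) - 1/(-42481 - 34818) = (44*75 + 14) - 1/(-42481 - 34818) = (3300 + 14) - 1/(-77299) = 3314 - 1*(-1/77299) = 3314 + 1/77299 = 256168887/77299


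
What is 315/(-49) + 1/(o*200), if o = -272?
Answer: -2448007/380800 ≈ -6.4286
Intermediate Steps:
315/(-49) + 1/(o*200) = 315/(-49) + 1/(-272*200) = 315*(-1/49) - 1/272*1/200 = -45/7 - 1/54400 = -2448007/380800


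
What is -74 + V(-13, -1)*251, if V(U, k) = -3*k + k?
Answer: 428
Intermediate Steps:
V(U, k) = -2*k
-74 + V(-13, -1)*251 = -74 - 2*(-1)*251 = -74 + 2*251 = -74 + 502 = 428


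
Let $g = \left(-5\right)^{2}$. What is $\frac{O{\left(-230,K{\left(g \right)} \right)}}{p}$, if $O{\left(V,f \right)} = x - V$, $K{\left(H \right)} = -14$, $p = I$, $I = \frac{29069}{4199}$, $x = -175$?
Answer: $\frac{230945}{29069} \approx 7.9447$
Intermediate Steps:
$g = 25$
$I = \frac{29069}{4199}$ ($I = 29069 \cdot \frac{1}{4199} = \frac{29069}{4199} \approx 6.9228$)
$p = \frac{29069}{4199} \approx 6.9228$
$O{\left(V,f \right)} = -175 - V$
$\frac{O{\left(-230,K{\left(g \right)} \right)}}{p} = \frac{-175 - -230}{\frac{29069}{4199}} = \left(-175 + 230\right) \frac{4199}{29069} = 55 \cdot \frac{4199}{29069} = \frac{230945}{29069}$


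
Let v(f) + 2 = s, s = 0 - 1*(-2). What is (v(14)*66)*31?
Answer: 0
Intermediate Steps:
s = 2 (s = 0 + 2 = 2)
v(f) = 0 (v(f) = -2 + 2 = 0)
(v(14)*66)*31 = (0*66)*31 = 0*31 = 0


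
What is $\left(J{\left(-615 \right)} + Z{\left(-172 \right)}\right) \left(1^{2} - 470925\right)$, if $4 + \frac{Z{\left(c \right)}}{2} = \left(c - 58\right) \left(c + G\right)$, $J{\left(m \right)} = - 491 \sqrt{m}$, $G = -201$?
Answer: $-80797372528 + 231223684 i \sqrt{615} \approx -8.0797 \cdot 10^{10} + 5.7342 \cdot 10^{9} i$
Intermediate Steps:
$Z{\left(c \right)} = -8 + 2 \left(-201 + c\right) \left(-58 + c\right)$ ($Z{\left(c \right)} = -8 + 2 \left(c - 58\right) \left(c - 201\right) = -8 + 2 \left(-58 + c\right) \left(-201 + c\right) = -8 + 2 \left(-201 + c\right) \left(-58 + c\right)$)
$\left(J{\left(-615 \right)} + Z{\left(-172 \right)}\right) \left(1^{2} - 470925\right) = \left(- 491 \sqrt{-615} + \left(23308 - -89096 + 2 \left(-172\right)^{2}\right)\right) \left(1^{2} - 470925\right) = \left(- 491 i \sqrt{615} + \left(23308 + 89096 + 2 \cdot 29584\right)\right) \left(1 - 470925\right) = \left(- 491 i \sqrt{615} + \left(23308 + 89096 + 59168\right)\right) \left(-470924\right) = \left(- 491 i \sqrt{615} + 171572\right) \left(-470924\right) = \left(171572 - 491 i \sqrt{615}\right) \left(-470924\right) = -80797372528 + 231223684 i \sqrt{615}$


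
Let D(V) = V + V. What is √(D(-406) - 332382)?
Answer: I*√333194 ≈ 577.23*I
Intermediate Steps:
D(V) = 2*V
√(D(-406) - 332382) = √(2*(-406) - 332382) = √(-812 - 332382) = √(-333194) = I*√333194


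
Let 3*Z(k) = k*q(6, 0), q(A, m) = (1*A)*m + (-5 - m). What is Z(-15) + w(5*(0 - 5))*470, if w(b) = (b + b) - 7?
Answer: -26765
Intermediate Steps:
q(A, m) = -5 - m + A*m (q(A, m) = A*m + (-5 - m) = -5 - m + A*m)
w(b) = -7 + 2*b (w(b) = 2*b - 7 = -7 + 2*b)
Z(k) = -5*k/3 (Z(k) = (k*(-5 - 1*0 + 6*0))/3 = (k*(-5 + 0 + 0))/3 = (k*(-5))/3 = (-5*k)/3 = -5*k/3)
Z(-15) + w(5*(0 - 5))*470 = -5/3*(-15) + (-7 + 2*(5*(0 - 5)))*470 = 25 + (-7 + 2*(5*(-5)))*470 = 25 + (-7 + 2*(-25))*470 = 25 + (-7 - 50)*470 = 25 - 57*470 = 25 - 26790 = -26765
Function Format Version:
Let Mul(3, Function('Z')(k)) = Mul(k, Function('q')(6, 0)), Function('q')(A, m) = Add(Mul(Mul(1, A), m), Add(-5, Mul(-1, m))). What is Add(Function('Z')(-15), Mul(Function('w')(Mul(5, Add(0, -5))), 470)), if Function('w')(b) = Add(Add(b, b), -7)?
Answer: -26765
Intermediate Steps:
Function('q')(A, m) = Add(-5, Mul(-1, m), Mul(A, m)) (Function('q')(A, m) = Add(Mul(A, m), Add(-5, Mul(-1, m))) = Add(-5, Mul(-1, m), Mul(A, m)))
Function('w')(b) = Add(-7, Mul(2, b)) (Function('w')(b) = Add(Mul(2, b), -7) = Add(-7, Mul(2, b)))
Function('Z')(k) = Mul(Rational(-5, 3), k) (Function('Z')(k) = Mul(Rational(1, 3), Mul(k, Add(-5, Mul(-1, 0), Mul(6, 0)))) = Mul(Rational(1, 3), Mul(k, Add(-5, 0, 0))) = Mul(Rational(1, 3), Mul(k, -5)) = Mul(Rational(1, 3), Mul(-5, k)) = Mul(Rational(-5, 3), k))
Add(Function('Z')(-15), Mul(Function('w')(Mul(5, Add(0, -5))), 470)) = Add(Mul(Rational(-5, 3), -15), Mul(Add(-7, Mul(2, Mul(5, Add(0, -5)))), 470)) = Add(25, Mul(Add(-7, Mul(2, Mul(5, -5))), 470)) = Add(25, Mul(Add(-7, Mul(2, -25)), 470)) = Add(25, Mul(Add(-7, -50), 470)) = Add(25, Mul(-57, 470)) = Add(25, -26790) = -26765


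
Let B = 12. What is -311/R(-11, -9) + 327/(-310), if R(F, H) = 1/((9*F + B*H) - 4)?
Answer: 20342183/310 ≈ 65620.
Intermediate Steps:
R(F, H) = 1/(-4 + 9*F + 12*H) (R(F, H) = 1/((9*F + 12*H) - 4) = 1/(-4 + 9*F + 12*H))
-311/R(-11, -9) + 327/(-310) = -311/(1/(-4 + 9*(-11) + 12*(-9))) + 327/(-310) = -311/(1/(-4 - 99 - 108)) + 327*(-1/310) = -311/(1/(-211)) - 327/310 = -311/(-1/211) - 327/310 = -311*(-211) - 327/310 = 65621 - 327/310 = 20342183/310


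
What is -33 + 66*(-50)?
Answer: -3333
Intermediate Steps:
-33 + 66*(-50) = -33 - 3300 = -3333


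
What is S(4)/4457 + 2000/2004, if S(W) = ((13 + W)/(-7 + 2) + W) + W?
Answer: 11154023/11164785 ≈ 0.99904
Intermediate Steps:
S(W) = -13/5 + 9*W/5 (S(W) = ((13 + W)/(-5) + W) + W = ((13 + W)*(-1/5) + W) + W = ((-13/5 - W/5) + W) + W = (-13/5 + 4*W/5) + W = -13/5 + 9*W/5)
S(4)/4457 + 2000/2004 = (-13/5 + (9/5)*4)/4457 + 2000/2004 = (-13/5 + 36/5)*(1/4457) + 2000*(1/2004) = (23/5)*(1/4457) + 500/501 = 23/22285 + 500/501 = 11154023/11164785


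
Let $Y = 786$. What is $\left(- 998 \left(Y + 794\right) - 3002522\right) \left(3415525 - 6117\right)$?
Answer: $-15612913437696$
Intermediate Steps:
$\left(- 998 \left(Y + 794\right) - 3002522\right) \left(3415525 - 6117\right) = \left(- 998 \left(786 + 794\right) - 3002522\right) \left(3415525 - 6117\right) = \left(\left(-998\right) 1580 - 3002522\right) 3409408 = \left(-1576840 - 3002522\right) 3409408 = \left(-4579362\right) 3409408 = -15612913437696$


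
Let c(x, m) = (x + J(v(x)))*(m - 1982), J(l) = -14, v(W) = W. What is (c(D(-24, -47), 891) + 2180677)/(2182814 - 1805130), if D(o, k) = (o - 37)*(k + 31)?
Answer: 1131135/377684 ≈ 2.9949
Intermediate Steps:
D(o, k) = (-37 + o)*(31 + k)
c(x, m) = (-1982 + m)*(-14 + x) (c(x, m) = (x - 14)*(m - 1982) = (-14 + x)*(-1982 + m) = (-1982 + m)*(-14 + x))
(c(D(-24, -47), 891) + 2180677)/(2182814 - 1805130) = ((27748 - 1982*(-1147 - 37*(-47) + 31*(-24) - 47*(-24)) - 14*891 + 891*(-1147 - 37*(-47) + 31*(-24) - 47*(-24))) + 2180677)/(2182814 - 1805130) = ((27748 - 1982*(-1147 + 1739 - 744 + 1128) - 12474 + 891*(-1147 + 1739 - 744 + 1128)) + 2180677)/377684 = ((27748 - 1982*976 - 12474 + 891*976) + 2180677)*(1/377684) = ((27748 - 1934432 - 12474 + 869616) + 2180677)*(1/377684) = (-1049542 + 2180677)*(1/377684) = 1131135*(1/377684) = 1131135/377684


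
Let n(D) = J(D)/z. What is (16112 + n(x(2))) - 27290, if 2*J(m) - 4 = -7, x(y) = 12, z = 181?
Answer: -4046439/362 ≈ -11178.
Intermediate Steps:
J(m) = -3/2 (J(m) = 2 + (1/2)*(-7) = 2 - 7/2 = -3/2)
n(D) = -3/362 (n(D) = -3/2/181 = -3/2*1/181 = -3/362)
(16112 + n(x(2))) - 27290 = (16112 - 3/362) - 27290 = 5832541/362 - 27290 = -4046439/362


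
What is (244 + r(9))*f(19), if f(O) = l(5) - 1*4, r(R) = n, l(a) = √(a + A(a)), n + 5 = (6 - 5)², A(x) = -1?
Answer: -480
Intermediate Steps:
n = -4 (n = -5 + (6 - 5)² = -5 + 1² = -5 + 1 = -4)
l(a) = √(-1 + a) (l(a) = √(a - 1) = √(-1 + a))
r(R) = -4
f(O) = -2 (f(O) = √(-1 + 5) - 1*4 = √4 - 4 = 2 - 4 = -2)
(244 + r(9))*f(19) = (244 - 4)*(-2) = 240*(-2) = -480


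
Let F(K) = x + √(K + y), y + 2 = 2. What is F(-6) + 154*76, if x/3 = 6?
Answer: 11722 + I*√6 ≈ 11722.0 + 2.4495*I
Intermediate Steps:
x = 18 (x = 3*6 = 18)
y = 0 (y = -2 + 2 = 0)
F(K) = 18 + √K (F(K) = 18 + √(K + 0) = 18 + √K)
F(-6) + 154*76 = (18 + √(-6)) + 154*76 = (18 + I*√6) + 11704 = 11722 + I*√6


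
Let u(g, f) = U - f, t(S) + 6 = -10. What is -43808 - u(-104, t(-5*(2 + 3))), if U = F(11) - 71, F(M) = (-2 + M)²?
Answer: -43834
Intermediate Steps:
t(S) = -16 (t(S) = -6 - 10 = -16)
U = 10 (U = (-2 + 11)² - 71 = 9² - 71 = 81 - 71 = 10)
u(g, f) = 10 - f
-43808 - u(-104, t(-5*(2 + 3))) = -43808 - (10 - 1*(-16)) = -43808 - (10 + 16) = -43808 - 1*26 = -43808 - 26 = -43834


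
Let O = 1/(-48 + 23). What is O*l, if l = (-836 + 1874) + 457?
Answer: -299/5 ≈ -59.800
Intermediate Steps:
l = 1495 (l = 1038 + 457 = 1495)
O = -1/25 (O = 1/(-25) = -1/25 ≈ -0.040000)
O*l = -1/25*1495 = -299/5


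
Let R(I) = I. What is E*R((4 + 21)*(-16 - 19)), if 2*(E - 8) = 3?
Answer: -16625/2 ≈ -8312.5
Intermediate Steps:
E = 19/2 (E = 8 + (½)*3 = 8 + 3/2 = 19/2 ≈ 9.5000)
E*R((4 + 21)*(-16 - 19)) = 19*((4 + 21)*(-16 - 19))/2 = 19*(25*(-35))/2 = (19/2)*(-875) = -16625/2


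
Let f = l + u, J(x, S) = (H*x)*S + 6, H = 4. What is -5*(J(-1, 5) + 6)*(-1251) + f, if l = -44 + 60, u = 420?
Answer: -49604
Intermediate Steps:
J(x, S) = 6 + 4*S*x (J(x, S) = (4*x)*S + 6 = 4*S*x + 6 = 6 + 4*S*x)
l = 16
f = 436 (f = 16 + 420 = 436)
-5*(J(-1, 5) + 6)*(-1251) + f = -5*((6 + 4*5*(-1)) + 6)*(-1251) + 436 = -5*((6 - 20) + 6)*(-1251) + 436 = -5*(-14 + 6)*(-1251) + 436 = -5*(-8)*(-1251) + 436 = 40*(-1251) + 436 = -50040 + 436 = -49604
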